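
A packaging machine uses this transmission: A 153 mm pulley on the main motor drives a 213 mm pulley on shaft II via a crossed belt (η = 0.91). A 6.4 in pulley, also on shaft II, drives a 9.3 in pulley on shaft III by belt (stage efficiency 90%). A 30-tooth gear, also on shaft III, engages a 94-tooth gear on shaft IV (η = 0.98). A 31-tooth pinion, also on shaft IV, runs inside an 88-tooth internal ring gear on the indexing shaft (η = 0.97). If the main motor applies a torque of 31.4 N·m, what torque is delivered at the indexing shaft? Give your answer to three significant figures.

440 N·m

After the belt (213/153): 31.4 × 1.3922 × 0.91 = 39.779 N·m
After the belt (9.3/6.4): 39.779 × 1.4531 × 0.90 = 52.024 N·m
After the gear mesh (94/30): 52.024 × 3.1333 × 0.98 = 159.75 N·m
After the internal gear (88/31): 159.75 × 2.8387 × 0.97 = 439.88 N·m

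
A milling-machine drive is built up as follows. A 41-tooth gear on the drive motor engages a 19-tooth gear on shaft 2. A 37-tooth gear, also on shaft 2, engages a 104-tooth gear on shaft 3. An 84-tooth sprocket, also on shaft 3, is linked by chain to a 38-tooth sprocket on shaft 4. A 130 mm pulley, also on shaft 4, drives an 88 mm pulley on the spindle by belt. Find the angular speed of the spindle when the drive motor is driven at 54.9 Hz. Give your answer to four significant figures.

Gear mesh: ratio = 19/41 = 0.46341, so shaft 2 turns at 54.9 / 0.46341 = 118.47 Hz.
Gear mesh: ratio = 104/37 = 2.8108, so shaft 3 turns at 118.47 / 2.8108 = 42.147 Hz.
Chain: ratio = 38/84 = 0.45238, so shaft 4 turns at 42.147 / 0.45238 = 93.168 Hz.
Belt: ratio = 88/130 = 0.67692, so the spindle turns at 93.168 / 0.67692 = 137.63 Hz.

137.6 Hz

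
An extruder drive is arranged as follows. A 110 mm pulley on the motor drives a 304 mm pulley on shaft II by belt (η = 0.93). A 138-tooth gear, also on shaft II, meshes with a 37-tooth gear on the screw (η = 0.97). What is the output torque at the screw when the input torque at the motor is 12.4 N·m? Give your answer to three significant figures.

After the belt (304/110): 12.4 × 2.7636 × 0.93 = 31.87 N·m
After the gear mesh (37/138): 31.87 × 0.26812 × 0.97 = 8.2886 N·m

8.29 N·m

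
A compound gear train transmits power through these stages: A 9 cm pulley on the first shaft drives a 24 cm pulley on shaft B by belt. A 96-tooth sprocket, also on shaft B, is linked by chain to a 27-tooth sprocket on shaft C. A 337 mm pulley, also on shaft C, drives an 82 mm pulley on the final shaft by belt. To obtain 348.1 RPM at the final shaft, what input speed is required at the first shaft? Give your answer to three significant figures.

Overall ratio R = 2.6667 × 0.28125 × 0.24332 = 0.18249.
Required input speed = output speed × R = 348.1 × 0.18249 = 63.526 RPM.

63.5 RPM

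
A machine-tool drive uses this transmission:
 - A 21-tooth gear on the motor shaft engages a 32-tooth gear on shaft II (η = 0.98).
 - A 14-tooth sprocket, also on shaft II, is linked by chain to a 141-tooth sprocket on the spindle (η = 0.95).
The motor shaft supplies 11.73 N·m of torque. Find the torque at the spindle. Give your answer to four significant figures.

Gear mesh: ratio = 32/21 = 1.5238; torque at shaft II = 11.73 × 1.5238 × 0.98 = 17.517 N·m.
Chain: ratio = 141/14 = 10.071; torque at the spindle = 17.517 × 10.071 × 0.95 = 167.6 N·m.

167.6 N·m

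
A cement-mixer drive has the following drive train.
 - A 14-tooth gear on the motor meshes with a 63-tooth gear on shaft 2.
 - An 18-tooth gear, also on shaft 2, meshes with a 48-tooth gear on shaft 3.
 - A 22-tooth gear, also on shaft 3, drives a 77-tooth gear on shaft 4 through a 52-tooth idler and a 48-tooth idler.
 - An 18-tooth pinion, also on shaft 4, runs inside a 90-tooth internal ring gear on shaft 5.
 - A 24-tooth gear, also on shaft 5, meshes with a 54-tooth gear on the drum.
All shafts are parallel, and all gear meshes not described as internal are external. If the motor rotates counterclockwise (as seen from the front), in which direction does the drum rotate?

counterclockwise

the motor → shaft 2: external mesh, 1 reversal → CW.
shaft 2 → shaft 3: external mesh, 1 reversal → CCW.
shaft 3 → shaft 4: driver → idler → idler → driven is 3 external meshes, 3 reversals → CW.
shaft 4 → shaft 5: internal mesh, same direction → CW.
shaft 5 → the drum: external mesh, 1 reversal → CCW.
6 reversals in total — an even number — so the drum turns the same way as the motor.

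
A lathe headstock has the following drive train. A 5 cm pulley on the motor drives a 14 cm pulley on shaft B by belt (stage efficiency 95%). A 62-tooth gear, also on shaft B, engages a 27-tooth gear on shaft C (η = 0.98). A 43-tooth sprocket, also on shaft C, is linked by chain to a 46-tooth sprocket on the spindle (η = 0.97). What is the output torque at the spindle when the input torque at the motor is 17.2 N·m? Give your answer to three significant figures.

belt 14/5 = 2.8 → τ = 17.2·2.8·0.95 = 45.752 N·m
gear mesh 27/62 = 0.43548 → τ = 45.752·0.43548·0.98 = 19.526 N·m
chain 46/43 = 1.0698 → τ = 19.526·1.0698·0.97 = 20.261 N·m

20.3 N·m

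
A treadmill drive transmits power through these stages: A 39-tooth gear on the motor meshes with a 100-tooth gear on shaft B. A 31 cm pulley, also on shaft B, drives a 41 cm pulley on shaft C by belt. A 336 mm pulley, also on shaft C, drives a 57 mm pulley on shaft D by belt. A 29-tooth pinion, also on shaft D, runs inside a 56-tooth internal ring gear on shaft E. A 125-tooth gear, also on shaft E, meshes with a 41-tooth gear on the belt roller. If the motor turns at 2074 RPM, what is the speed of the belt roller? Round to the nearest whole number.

5692 RPM

Gear mesh: ratio = 100/39 = 2.5641, so shaft B turns at 2074 / 2.5641 = 808.86 RPM.
Belt: ratio = 41/31 = 1.3226, so shaft C turns at 808.86 / 1.3226 = 611.58 RPM.
Belt: ratio = 57/336 = 0.16964, so shaft D turns at 611.58 / 0.16964 = 3605.1 RPM.
Internal gear: ratio = 56/29 = 1.931, so shaft E turns at 3605.1 / 1.931 = 1866.9 RPM.
Gear mesh: ratio = 41/125 = 0.328, so the belt roller turns at 1866.9 / 0.328 = 5691.8 RPM.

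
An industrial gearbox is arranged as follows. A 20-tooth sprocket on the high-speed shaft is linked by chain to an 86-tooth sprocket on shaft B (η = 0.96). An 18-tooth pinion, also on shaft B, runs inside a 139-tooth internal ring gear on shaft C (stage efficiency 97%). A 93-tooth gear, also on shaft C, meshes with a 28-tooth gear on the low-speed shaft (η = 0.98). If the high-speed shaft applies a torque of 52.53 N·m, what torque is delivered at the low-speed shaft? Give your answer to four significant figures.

After the chain (86/20): 52.53 × 4.3 × 0.96 = 216.84 N·m
After the internal gear (139/18): 216.84 × 7.7222 × 0.97 = 1624.3 N·m
After the gear mesh (28/93): 1624.3 × 0.30108 × 0.98 = 479.25 N·m

479.3 N·m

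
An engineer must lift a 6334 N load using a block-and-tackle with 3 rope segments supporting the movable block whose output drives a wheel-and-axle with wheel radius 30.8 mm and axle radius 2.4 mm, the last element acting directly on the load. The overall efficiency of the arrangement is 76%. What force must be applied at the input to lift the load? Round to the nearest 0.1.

Block-and-tackle MA = number of supporting rope parts = 3.
Wheel-and-axle MA = R/r = 30.8/2.4 = 12.833.
Combined ideal MA = 3 × 12.833 = 38.5.
Actual MA = 38.5 × 0.76 = 29.26.
Effort = load / actual MA = 6334 / 29.26 = 216.47 N.

216.5 N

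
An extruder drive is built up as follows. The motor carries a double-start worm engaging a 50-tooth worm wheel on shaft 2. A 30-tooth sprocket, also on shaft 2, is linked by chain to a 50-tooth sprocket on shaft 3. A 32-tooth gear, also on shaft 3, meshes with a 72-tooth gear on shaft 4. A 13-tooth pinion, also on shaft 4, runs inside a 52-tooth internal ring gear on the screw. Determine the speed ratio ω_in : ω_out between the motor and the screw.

375

Each stage contributes driven/driver: worm 50/2 = 25, chain 50/30 = 1.6667, gear mesh 72/32 = 2.25, internal gear 52/13 = 4.
Overall: 25 × 1.6667 × 2.25 × 4 = 375.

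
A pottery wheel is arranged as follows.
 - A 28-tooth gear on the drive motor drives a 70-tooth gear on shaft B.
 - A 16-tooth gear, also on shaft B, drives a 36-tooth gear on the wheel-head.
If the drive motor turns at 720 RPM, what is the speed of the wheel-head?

Gear mesh: ratio = 70/28 = 2.5, so shaft B turns at 720 / 2.5 = 288 RPM.
Gear mesh: ratio = 36/16 = 2.25, so the wheel-head turns at 288 / 2.25 = 128 RPM.

128 RPM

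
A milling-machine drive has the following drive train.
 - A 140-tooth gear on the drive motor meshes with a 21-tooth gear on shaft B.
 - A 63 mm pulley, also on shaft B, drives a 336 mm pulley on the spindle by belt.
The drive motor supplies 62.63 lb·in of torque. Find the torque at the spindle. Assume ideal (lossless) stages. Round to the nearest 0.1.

50.1 lb·in

After the gear mesh (21/140): 62.63 × 0.15 = 9.3945 lb·in
After the belt (336/63): 9.3945 × 5.3333 = 50.104 lb·in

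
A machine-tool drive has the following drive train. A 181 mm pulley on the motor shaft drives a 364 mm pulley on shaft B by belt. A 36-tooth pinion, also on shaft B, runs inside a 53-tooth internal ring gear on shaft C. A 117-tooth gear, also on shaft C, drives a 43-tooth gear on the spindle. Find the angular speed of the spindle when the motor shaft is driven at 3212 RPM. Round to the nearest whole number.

the motor shaft → shaft B (belt, 364/181): 3212 ÷ 2.011 = 1597.2 RPM
shaft B → shaft C (internal gear, 53/36): 1597.2 ÷ 1.4722 = 1084.9 RPM
shaft C → the spindle (gear mesh, 43/117): 1084.9 ÷ 0.36752 = 2951.9 RPM

2952 RPM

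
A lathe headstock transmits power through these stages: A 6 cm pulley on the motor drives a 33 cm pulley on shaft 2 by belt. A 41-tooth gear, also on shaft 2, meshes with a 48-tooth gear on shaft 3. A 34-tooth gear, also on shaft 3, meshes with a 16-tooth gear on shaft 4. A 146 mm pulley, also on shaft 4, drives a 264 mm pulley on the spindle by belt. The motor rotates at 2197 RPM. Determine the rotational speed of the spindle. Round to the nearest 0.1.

401.0 RPM

the motor → shaft 2 (belt, 33/6): 2197 ÷ 5.5 = 399.45 RPM
shaft 2 → shaft 3 (gear mesh, 48/41): 399.45 ÷ 1.1707 = 341.2 RPM
shaft 3 → shaft 4 (gear mesh, 16/34): 341.2 ÷ 0.47059 = 725.05 RPM
shaft 4 → the spindle (belt, 264/146): 725.05 ÷ 1.8082 = 400.98 RPM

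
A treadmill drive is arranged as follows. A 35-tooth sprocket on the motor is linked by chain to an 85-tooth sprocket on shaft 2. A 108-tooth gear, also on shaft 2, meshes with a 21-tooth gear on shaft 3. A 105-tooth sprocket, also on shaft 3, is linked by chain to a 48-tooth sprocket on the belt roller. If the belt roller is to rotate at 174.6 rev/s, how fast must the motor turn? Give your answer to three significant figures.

Overall ratio R = 2.4286 × 0.19444 × 0.45714 = 0.21587.
Required input speed = output speed × R = 174.6 × 0.21587 = 37.691 rev/s.

37.7 rev/s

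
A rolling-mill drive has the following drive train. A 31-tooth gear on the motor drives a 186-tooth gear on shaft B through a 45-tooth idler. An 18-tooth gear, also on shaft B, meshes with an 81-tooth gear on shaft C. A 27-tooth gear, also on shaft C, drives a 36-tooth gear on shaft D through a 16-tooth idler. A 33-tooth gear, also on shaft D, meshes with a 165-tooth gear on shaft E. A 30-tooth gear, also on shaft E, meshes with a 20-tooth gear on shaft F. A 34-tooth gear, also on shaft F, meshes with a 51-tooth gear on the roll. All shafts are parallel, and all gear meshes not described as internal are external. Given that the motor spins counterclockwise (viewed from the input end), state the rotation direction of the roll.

counterclockwise

the motor → shaft B: driver → idler → driven is 2 external meshes, 2 reversals → CCW.
shaft B → shaft C: external mesh, 1 reversal → CW.
shaft C → shaft D: driver → idler → driven is 2 external meshes, 2 reversals → CW.
shaft D → shaft E: external mesh, 1 reversal → CCW.
shaft E → shaft F: external mesh, 1 reversal → CW.
shaft F → the roll: external mesh, 1 reversal → CCW.
8 reversals in total — an even number — so the roll turns the same way as the motor.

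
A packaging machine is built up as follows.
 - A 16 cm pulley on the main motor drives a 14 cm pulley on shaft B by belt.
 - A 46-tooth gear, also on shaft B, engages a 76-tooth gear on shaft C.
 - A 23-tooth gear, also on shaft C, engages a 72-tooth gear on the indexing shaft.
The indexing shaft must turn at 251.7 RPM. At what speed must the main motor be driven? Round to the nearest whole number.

Overall ratio R = 0.875 × 1.6522 × 3.1304 = 4.5255.
Required input speed = output speed × R = 251.7 × 4.5255 = 1139.1 RPM.

1139 RPM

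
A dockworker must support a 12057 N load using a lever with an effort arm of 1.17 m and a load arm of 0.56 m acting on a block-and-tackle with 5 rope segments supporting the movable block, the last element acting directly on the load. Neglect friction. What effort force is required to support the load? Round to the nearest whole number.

Lever MA = effort arm / load arm = 1.17/0.56 = 2.0893.
Block-and-tackle MA = number of supporting rope parts = 5.
Combined ideal MA = 2.0893 × 5 = 10.446.
Effort = load / MA = 12057 / 10.446 = 1154.2 N.

1154 N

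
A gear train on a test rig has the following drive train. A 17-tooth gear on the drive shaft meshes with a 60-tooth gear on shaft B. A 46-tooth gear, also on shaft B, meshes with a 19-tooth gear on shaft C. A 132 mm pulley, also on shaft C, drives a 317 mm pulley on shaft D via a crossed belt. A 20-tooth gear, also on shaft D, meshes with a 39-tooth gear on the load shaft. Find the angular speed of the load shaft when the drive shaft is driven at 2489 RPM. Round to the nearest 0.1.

364.6 RPM

Gear mesh: ratio = 60/17 = 3.5294, so shaft B turns at 2489 / 3.5294 = 705.22 RPM.
Gear mesh: ratio = 19/46 = 0.41304, so shaft C turns at 705.22 / 0.41304 = 1707.4 RPM.
Belt: ratio = 317/132 = 2.4015, so shaft D turns at 1707.4 / 2.4015 = 710.95 RPM.
Gear mesh: ratio = 39/20 = 1.95, so the load shaft turns at 710.95 / 1.95 = 364.59 RPM.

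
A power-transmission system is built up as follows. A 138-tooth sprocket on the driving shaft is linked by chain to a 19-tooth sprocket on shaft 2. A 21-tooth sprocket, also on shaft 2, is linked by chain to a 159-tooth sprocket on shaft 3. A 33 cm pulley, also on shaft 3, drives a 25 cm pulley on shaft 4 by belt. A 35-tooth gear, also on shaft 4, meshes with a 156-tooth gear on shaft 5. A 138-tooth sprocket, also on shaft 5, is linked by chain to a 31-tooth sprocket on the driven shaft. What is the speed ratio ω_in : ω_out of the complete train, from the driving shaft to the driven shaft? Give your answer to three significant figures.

Each stage contributes driven/driver: chain 19/138 = 0.13768, chain 159/21 = 7.5714, belt 25/33 = 0.75758, gear mesh 156/35 = 4.4571, chain 31/138 = 0.22464.
Overall: 0.13768 × 7.5714 × 0.75758 × 4.4571 × 0.22464 = 0.79071.

0.791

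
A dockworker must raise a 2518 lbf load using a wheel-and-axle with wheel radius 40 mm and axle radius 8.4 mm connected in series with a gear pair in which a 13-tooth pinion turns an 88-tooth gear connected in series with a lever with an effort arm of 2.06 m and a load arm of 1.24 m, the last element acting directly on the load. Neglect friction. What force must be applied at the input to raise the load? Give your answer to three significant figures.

Wheel-and-axle MA = R/r = 40/8.4 = 4.7619.
Gear pair MA = 88/13 = 6.7692.
Lever MA = effort arm / load arm = 2.06/1.24 = 1.6613.
Combined ideal MA = 4.7619 × 6.7692 × 1.6613 = 53.551.
Effort = load / MA = 2518 / 53.551 = 47.021 lbf.

47.0 lbf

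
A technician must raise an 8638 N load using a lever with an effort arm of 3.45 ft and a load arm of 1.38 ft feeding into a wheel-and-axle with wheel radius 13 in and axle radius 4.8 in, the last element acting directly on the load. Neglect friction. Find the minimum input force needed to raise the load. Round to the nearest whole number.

1276 N

Lever MA = effort arm / load arm = 3.45/1.38 = 2.5.
Wheel-and-axle MA = R/r = 13/4.8 = 2.7083.
Combined ideal MA = 2.5 × 2.7083 = 6.7708.
Effort = load / MA = 8638 / 6.7708 = 1275.8 N.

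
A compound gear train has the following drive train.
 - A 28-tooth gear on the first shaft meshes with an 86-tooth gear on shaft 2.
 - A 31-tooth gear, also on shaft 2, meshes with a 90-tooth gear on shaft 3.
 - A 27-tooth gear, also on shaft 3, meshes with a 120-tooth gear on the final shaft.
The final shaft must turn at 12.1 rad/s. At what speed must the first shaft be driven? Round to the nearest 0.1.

Overall ratio R = 3.0714 × 2.9032 × 4.4444 = 39.631.
Required input speed = output speed × R = 12.1 × 39.631 = 479.54 rad/s.

479.5 rad/s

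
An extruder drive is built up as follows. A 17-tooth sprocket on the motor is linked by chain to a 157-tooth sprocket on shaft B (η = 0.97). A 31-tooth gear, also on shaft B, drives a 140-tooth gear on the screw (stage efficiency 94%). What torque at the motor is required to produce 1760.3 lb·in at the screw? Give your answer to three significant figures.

Overall ratio R = 9.2353 × 4.5161 = 41.708; overall efficiency η = 0.97 × 0.94 = 0.9118.
Input torque = output torque / (R × η) = 1760.3 / (41.708 × 0.9118) = 46.288 lb·in.

46.3 lb·in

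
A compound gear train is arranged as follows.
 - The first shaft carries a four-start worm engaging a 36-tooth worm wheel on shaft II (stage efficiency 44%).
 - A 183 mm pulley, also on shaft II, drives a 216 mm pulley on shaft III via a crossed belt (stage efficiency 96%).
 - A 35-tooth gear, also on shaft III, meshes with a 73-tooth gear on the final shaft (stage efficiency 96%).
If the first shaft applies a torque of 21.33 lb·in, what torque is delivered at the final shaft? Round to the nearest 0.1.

191.6 lb·in

worm 36/4 = 9 → τ = 21.33·9·0.44 = 84.467 lb·in
belt 216/183 = 1.1803 → τ = 84.467·1.1803·0.96 = 95.711 lb·in
gear mesh 73/35 = 2.0857 → τ = 95.711·2.0857·0.96 = 191.64 lb·in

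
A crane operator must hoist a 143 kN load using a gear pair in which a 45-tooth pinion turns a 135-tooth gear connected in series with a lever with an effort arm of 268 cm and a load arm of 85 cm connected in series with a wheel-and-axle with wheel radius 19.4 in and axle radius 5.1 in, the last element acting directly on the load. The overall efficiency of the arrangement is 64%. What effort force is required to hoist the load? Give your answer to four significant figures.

6.210 kN

Gear pair MA = 135/45 = 3.
Lever MA = effort arm / load arm = 268/85 = 3.1529.
Wheel-and-axle MA = R/r = 19.4/5.1 = 3.8039.
Combined ideal MA = 3 × 3.1529 × 3.8039 = 35.981.
Actual MA = 35.981 × 0.64 = 23.028.
Effort = load / actual MA = 143 / 23.028 = 6.2099 kN.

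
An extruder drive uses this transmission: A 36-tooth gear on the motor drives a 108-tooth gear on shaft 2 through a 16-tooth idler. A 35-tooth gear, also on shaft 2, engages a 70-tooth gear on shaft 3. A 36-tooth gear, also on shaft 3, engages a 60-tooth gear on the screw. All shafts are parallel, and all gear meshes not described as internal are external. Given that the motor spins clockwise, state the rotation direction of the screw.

clockwise

the motor → shaft 2: driver → idler → driven is 2 external meshes, 2 reversals → CW.
shaft 2 → shaft 3: external mesh, 1 reversal → CCW.
shaft 3 → the screw: external mesh, 1 reversal → CW.
4 reversals in total — an even number — so the screw turns the same way as the motor.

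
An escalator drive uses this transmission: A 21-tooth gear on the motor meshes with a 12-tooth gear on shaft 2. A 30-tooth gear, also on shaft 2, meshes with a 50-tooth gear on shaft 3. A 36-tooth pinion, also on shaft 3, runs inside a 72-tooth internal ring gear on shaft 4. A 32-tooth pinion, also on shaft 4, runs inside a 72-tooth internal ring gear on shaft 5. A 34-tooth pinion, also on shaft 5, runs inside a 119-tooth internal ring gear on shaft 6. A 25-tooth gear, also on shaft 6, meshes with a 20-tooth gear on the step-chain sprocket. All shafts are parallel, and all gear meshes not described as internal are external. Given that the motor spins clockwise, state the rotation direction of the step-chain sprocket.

counterclockwise

the motor → shaft 2: external mesh, 1 reversal → CCW.
shaft 2 → shaft 3: external mesh, 1 reversal → CW.
shaft 3 → shaft 4: internal mesh, same direction → CW.
shaft 4 → shaft 5: internal mesh, same direction → CW.
shaft 5 → shaft 6: internal mesh, same direction → CW.
shaft 6 → the step-chain sprocket: external mesh, 1 reversal → CCW.
3 reversals in total — an odd number — so the step-chain sprocket turns opposite to the motor.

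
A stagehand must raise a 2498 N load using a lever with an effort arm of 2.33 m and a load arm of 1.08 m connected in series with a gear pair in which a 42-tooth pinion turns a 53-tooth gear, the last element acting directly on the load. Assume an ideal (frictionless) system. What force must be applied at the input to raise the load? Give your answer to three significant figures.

Lever MA = effort arm / load arm = 2.33/1.08 = 2.1574.
Gear pair MA = 53/42 = 1.2619.
Combined ideal MA = 2.1574 × 1.2619 = 2.7224.
Effort = load / MA = 2498 / 2.7224 = 917.56 N.

918 N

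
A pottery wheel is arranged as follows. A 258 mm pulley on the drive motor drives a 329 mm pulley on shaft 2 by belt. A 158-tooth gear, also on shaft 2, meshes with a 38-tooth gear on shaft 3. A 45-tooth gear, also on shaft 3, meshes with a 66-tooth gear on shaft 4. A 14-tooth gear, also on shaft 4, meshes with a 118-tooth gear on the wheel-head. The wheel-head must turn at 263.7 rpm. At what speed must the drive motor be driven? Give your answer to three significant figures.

1000 rpm

Overall ratio R = 1.2752 × 0.24051 × 1.4667 × 8.4286 = 3.7913.
Required input speed = output speed × R = 263.7 × 3.7913 = 999.77 rpm.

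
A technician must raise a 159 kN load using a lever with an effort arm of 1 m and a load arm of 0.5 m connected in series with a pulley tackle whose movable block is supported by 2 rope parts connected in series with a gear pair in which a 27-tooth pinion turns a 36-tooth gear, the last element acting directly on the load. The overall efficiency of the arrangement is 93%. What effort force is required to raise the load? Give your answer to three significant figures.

Lever MA = effort arm / load arm = 1/0.5 = 2.
Block-and-tackle MA = number of supporting rope parts = 2.
Gear pair MA = 36/27 = 1.3333.
Combined ideal MA = 2 × 2 × 1.3333 = 5.3333.
Actual MA = 5.3333 × 0.93 = 4.96.
Effort = load / actual MA = 159 / 4.96 = 32.056 kN.

32.1 kN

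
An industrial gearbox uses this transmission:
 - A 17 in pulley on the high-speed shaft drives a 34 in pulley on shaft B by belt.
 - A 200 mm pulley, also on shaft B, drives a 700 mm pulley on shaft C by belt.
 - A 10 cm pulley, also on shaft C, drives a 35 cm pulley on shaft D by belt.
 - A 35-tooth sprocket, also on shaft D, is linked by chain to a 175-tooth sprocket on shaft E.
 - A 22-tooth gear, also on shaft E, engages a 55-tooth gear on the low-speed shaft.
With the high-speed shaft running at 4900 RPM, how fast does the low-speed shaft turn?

16 RPM

the high-speed shaft → shaft B (belt, 34/17): 4900 ÷ 2 = 2450 RPM
shaft B → shaft C (belt, 700/200): 2450 ÷ 3.5 = 700 RPM
shaft C → shaft D (belt, 35/10): 700 ÷ 3.5 = 200 RPM
shaft D → shaft E (chain, 175/35): 200 ÷ 5 = 40 RPM
shaft E → the low-speed shaft (gear mesh, 55/22): 40 ÷ 2.5 = 16 RPM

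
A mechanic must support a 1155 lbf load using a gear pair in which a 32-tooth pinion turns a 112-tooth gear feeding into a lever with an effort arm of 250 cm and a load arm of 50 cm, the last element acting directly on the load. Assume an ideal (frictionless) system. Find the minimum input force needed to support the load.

Gear pair MA = 112/32 = 3.5.
Lever MA = effort arm / load arm = 250/50 = 5.
Combined ideal MA = 3.5 × 5 = 17.5.
Effort = load / MA = 1155 / 17.5 = 66 lbf.

66 lbf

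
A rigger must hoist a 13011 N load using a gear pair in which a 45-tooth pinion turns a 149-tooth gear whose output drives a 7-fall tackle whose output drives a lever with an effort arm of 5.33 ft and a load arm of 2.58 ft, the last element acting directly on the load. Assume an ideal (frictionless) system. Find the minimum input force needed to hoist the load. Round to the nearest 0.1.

Gear pair MA = 149/45 = 3.3111.
Block-and-tackle MA = number of supporting rope parts = 7.
Lever MA = effort arm / load arm = 5.33/2.58 = 2.0659.
Combined ideal MA = 3.3111 × 7 × 2.0659 = 47.883.
Effort = load / MA = 13011 / 47.883 = 271.73 N.

271.7 N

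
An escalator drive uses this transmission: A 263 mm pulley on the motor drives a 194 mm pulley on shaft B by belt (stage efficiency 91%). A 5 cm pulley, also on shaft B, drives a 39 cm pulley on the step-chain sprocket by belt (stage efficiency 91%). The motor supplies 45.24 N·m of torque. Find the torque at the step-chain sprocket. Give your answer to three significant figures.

After the belt (194/263): 45.24 × 0.73764 × 0.91 = 30.368 N·m
After the belt (39/5): 30.368 × 7.8 × 0.91 = 215.55 N·m

216 N·m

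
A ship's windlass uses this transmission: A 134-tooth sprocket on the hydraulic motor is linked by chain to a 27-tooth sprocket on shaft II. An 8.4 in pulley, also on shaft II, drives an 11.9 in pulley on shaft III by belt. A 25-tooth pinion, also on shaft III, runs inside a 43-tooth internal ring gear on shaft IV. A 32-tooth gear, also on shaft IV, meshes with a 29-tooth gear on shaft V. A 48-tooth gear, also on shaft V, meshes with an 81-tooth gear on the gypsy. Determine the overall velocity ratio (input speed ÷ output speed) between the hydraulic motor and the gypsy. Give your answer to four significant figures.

Each stage contributes driven/driver: chain 27/134 = 0.20149, belt 11.9/8.4 = 1.4167, internal gear 43/25 = 1.72, gear mesh 29/32 = 0.90625, gear mesh 81/48 = 1.6875.
Overall: 0.20149 × 1.4167 × 1.72 × 0.90625 × 1.6875 = 0.75084.

0.7508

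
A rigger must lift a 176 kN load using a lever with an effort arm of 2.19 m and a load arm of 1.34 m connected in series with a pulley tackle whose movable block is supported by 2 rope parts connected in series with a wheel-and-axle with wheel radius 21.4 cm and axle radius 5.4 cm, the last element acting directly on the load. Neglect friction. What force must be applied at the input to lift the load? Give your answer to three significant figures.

Lever MA = effort arm / load arm = 2.19/1.34 = 1.6343.
Block-and-tackle MA = number of supporting rope parts = 2.
Wheel-and-axle MA = R/r = 21.4/5.4 = 3.963.
Combined ideal MA = 1.6343 × 2 × 3.963 = 12.954.
Effort = load / MA = 176 / 12.954 = 13.587 kN.

13.6 kN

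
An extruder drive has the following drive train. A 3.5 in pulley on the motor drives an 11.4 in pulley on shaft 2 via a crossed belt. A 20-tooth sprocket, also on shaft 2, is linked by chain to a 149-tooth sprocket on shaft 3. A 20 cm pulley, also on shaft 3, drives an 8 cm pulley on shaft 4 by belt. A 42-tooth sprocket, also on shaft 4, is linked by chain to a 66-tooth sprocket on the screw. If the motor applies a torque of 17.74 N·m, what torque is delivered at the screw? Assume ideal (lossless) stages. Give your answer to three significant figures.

271 N·m

belt 11.4/3.5 = 3.2571 → τ = 17.74·3.2571 = 57.782 N·m
chain 149/20 = 7.45 → τ = 57.782·7.45 = 430.47 N·m
belt 8/20 = 0.4 → τ = 430.47·0.4 = 172.19 N·m
chain 66/42 = 1.5714 → τ = 172.19·1.5714 = 270.58 N·m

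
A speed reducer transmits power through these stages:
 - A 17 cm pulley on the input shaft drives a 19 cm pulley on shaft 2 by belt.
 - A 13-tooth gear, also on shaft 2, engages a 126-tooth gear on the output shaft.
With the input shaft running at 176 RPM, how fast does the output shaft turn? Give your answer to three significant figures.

Belt: ratio = 19/17 = 1.1176, so shaft 2 turns at 176 / 1.1176 = 157.47 RPM.
Gear mesh: ratio = 126/13 = 9.6923, so the output shaft turns at 157.47 / 9.6923 = 16.247 RPM.

16.2 RPM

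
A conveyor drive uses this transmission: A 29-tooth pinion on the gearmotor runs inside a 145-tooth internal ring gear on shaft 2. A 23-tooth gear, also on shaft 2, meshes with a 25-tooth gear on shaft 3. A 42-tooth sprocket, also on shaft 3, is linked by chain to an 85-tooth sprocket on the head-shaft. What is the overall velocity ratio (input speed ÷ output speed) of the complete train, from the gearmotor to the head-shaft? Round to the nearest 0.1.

Each stage contributes driven/driver: internal gear 145/29 = 5, gear mesh 25/23 = 1.087, chain 85/42 = 2.0238.
Overall: 5 × 1.087 × 2.0238 = 10.999.

11.0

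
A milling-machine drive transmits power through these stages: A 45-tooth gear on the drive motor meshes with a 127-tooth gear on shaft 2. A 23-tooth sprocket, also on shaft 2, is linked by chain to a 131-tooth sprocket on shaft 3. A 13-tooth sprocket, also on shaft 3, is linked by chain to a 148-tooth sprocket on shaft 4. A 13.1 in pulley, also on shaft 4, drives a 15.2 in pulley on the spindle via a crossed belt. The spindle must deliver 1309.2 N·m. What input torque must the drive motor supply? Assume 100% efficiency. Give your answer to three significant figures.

Overall ratio R = 2.8222 × 5.6957 × 11.385 × 1.1603 = 212.34.
Input torque = output torque / R = 1309.2 / 212.34 = 6.1657 N·m.

6.17 N·m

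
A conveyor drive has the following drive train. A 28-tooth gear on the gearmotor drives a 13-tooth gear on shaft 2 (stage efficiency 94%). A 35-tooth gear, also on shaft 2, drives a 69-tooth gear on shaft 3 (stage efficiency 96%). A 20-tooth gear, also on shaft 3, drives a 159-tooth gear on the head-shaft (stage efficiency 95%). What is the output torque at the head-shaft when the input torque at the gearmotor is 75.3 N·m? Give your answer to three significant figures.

470 N·m

gear mesh 13/28 = 0.46429 → τ = 75.3·0.46429·0.94 = 32.863 N·m
gear mesh 69/35 = 1.9714 → τ = 32.863·1.9714·0.96 = 62.196 N·m
gear mesh 159/20 = 7.95 → τ = 62.196·7.95·0.95 = 469.73 N·m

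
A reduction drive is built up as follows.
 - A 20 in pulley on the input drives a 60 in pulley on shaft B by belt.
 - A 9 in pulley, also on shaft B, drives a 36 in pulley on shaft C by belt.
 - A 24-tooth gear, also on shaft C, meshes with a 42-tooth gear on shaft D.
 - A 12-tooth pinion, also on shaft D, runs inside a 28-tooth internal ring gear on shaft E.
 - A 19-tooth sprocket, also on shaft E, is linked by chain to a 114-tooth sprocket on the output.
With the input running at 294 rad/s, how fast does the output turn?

Belt: ratio = 60/20 = 3, so shaft B turns at 294 / 3 = 98 rad/s.
Belt: ratio = 36/9 = 4, so shaft C turns at 98 / 4 = 24.5 rad/s.
Gear mesh: ratio = 42/24 = 1.75, so shaft D turns at 24.5 / 1.75 = 14 rad/s.
Internal gear: ratio = 28/12 = 2.3333, so shaft E turns at 14 / 2.3333 = 6 rad/s.
Chain: ratio = 114/19 = 6, so the output turns at 6 / 6 = 1 rad/s.

1 rad/s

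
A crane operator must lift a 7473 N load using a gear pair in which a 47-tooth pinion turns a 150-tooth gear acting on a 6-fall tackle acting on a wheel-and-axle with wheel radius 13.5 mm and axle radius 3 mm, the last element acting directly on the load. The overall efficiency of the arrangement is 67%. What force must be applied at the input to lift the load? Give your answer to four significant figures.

Gear pair MA = 150/47 = 3.1915.
Block-and-tackle MA = number of supporting rope parts = 6.
Wheel-and-axle MA = R/r = 13.5/3 = 4.5.
Combined ideal MA = 3.1915 × 6 × 4.5 = 86.17.
Actual MA = 86.17 × 0.67 = 57.734.
Effort = load / actual MA = 7473 / 57.734 = 129.44 N.

129.4 N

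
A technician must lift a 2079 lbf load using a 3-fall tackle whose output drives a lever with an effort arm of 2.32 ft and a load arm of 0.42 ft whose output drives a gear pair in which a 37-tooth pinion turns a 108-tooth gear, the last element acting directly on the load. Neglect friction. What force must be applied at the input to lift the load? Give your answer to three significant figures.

43.0 lbf

Block-and-tackle MA = number of supporting rope parts = 3.
Lever MA = effort arm / load arm = 2.32/0.42 = 5.5238.
Gear pair MA = 108/37 = 2.9189.
Combined ideal MA = 3 × 5.5238 × 2.9189 = 48.371.
Effort = load / MA = 2079 / 48.371 = 42.981 lbf.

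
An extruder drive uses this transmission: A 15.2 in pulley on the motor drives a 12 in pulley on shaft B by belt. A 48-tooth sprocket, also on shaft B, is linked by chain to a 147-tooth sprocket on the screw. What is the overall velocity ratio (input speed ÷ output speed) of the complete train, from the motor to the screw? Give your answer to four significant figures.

Each stage contributes driven/driver: belt 12/15.2 = 0.78947, chain 147/48 = 3.0625.
Overall: 0.78947 × 3.0625 = 2.4178.

2.418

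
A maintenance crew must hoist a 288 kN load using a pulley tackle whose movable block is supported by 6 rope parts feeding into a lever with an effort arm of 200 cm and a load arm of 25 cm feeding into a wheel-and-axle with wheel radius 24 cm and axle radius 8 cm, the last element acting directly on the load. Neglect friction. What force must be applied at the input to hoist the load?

2 kN

Block-and-tackle MA = number of supporting rope parts = 6.
Lever MA = effort arm / load arm = 200/25 = 8.
Wheel-and-axle MA = R/r = 24/8 = 3.
Combined ideal MA = 6 × 8 × 3 = 144.
Effort = load / MA = 288 / 144 = 2 kN.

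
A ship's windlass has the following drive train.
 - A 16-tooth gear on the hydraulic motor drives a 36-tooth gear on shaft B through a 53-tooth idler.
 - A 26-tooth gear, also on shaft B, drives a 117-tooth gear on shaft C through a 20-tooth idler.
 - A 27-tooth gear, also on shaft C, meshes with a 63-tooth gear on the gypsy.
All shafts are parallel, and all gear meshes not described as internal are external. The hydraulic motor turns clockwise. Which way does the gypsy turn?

anticlockwise

the hydraulic motor → shaft B: driver → idler → driven is 2 external meshes, 2 reversals → CW.
shaft B → shaft C: driver → idler → driven is 2 external meshes, 2 reversals → CW.
shaft C → the gypsy: external mesh, 1 reversal → CCW.
5 reversals in total — an odd number — so the gypsy turns opposite to the hydraulic motor.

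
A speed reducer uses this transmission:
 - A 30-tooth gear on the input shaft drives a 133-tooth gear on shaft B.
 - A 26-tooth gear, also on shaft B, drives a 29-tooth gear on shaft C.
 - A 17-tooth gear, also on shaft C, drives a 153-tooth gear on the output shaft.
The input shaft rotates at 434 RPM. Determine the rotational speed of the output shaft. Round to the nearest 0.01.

gear mesh 133/30 = 4.4333 → 434/4.4333 = 97.895 RPM
gear mesh 29/26 = 1.1154 → 97.895/1.1154 = 87.768 RPM
gear mesh 153/17 = 9 → 87.768/9 = 9.752 RPM

9.75 RPM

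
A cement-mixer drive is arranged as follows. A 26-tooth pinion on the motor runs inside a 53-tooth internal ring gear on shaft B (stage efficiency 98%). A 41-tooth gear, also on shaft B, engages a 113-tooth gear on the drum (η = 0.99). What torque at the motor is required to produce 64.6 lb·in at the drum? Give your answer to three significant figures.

11.9 lb·in

Overall ratio R = 2.0385 × 2.7561 = 5.6182; overall efficiency η = 0.98 × 0.99 = 0.9702.
Input torque = output torque / (R × η) = 64.6 / (5.6182 × 0.9702) = 11.852 lb·in.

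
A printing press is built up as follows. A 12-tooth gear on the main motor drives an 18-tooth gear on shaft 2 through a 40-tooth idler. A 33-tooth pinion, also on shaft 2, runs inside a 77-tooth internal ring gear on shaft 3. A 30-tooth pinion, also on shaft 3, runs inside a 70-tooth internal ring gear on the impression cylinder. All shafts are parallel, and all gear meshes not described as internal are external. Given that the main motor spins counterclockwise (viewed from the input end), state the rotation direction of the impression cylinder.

counterclockwise

the main motor → shaft 2: driver → idler → driven is 2 external meshes, 2 reversals → CCW.
shaft 2 → shaft 3: internal mesh, same direction → CCW.
shaft 3 → the impression cylinder: internal mesh, same direction → CCW.
2 reversals in total — an even number — so the impression cylinder turns the same way as the main motor.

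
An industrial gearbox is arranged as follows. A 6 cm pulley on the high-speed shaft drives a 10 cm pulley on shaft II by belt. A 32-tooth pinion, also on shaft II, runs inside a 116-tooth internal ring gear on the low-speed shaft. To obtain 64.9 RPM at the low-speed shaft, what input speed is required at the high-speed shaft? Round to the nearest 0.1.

392.1 RPM

Overall ratio R = 1.6667 × 3.625 = 6.0417.
Required input speed = output speed × R = 64.9 × 6.0417 = 392.1 RPM.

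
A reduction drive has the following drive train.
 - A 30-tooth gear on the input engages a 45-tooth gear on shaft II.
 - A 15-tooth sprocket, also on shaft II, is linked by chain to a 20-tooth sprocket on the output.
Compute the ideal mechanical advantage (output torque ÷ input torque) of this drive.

2

Each stage contributes driven/driver: gear mesh 45/30 = 1.5, chain 20/15 = 1.3333.
Overall: 1.5 × 1.3333 = 2.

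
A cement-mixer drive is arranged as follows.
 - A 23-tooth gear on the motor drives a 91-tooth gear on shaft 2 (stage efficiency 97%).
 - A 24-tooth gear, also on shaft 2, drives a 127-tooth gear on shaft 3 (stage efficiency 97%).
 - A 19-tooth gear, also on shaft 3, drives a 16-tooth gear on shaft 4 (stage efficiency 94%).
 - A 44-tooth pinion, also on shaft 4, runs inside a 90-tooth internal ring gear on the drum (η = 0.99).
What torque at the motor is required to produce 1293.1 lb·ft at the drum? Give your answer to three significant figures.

41.0 lb·ft

Overall ratio R = 3.9565 × 5.2917 × 0.84211 × 2.0455 = 36.063; overall efficiency η = 0.97 × 0.97 × 0.94 × 0.99 = 0.8756.
Input torque = output torque / (R × η) = 1293.1 / (36.063 × 0.8756) = 40.951 lb·ft.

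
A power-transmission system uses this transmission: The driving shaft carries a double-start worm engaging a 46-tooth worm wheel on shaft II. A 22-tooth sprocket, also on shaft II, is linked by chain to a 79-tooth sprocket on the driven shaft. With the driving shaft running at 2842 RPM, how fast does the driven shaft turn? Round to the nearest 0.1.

the driving shaft → shaft II (worm, 46/2): 2842 ÷ 23 = 123.57 RPM
shaft II → the driven shaft (chain, 79/22): 123.57 ÷ 3.5909 = 34.411 RPM

34.4 RPM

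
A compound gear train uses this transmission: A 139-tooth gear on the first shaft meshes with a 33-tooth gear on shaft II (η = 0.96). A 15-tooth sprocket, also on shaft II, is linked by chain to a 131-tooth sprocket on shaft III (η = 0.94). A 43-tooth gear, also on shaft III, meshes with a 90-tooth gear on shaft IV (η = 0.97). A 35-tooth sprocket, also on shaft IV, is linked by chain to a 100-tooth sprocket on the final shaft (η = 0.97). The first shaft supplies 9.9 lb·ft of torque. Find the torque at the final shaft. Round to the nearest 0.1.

gear mesh 33/139 = 0.23741 → τ = 9.9·0.23741·0.96 = 2.2563 lb·ft
chain 131/15 = 8.7333 → τ = 2.2563·8.7333·0.94 = 18.523 lb·ft
gear mesh 90/43 = 2.093 → τ = 18.523·2.093·0.97 = 37.606 lb·ft
chain 100/35 = 2.8571 → τ = 37.606·2.8571·0.97 = 104.22 lb·ft

104.2 lb·ft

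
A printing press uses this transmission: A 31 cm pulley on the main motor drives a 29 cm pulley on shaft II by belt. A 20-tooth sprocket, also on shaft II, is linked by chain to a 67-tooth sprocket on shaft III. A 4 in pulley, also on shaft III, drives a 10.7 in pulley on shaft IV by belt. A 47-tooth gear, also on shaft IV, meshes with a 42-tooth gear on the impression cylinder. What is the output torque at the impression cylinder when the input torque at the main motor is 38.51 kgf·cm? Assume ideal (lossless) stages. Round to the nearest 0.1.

288.5 kgf·cm

After the belt (29/31): 38.51 × 0.93548 = 36.025 kgf·cm
After the chain (67/20): 36.025 × 3.35 = 120.69 kgf·cm
After the belt (10.7/4): 120.69 × 2.675 = 322.83 kgf·cm
After the gear mesh (42/47): 322.83 × 0.89362 = 288.49 kgf·cm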